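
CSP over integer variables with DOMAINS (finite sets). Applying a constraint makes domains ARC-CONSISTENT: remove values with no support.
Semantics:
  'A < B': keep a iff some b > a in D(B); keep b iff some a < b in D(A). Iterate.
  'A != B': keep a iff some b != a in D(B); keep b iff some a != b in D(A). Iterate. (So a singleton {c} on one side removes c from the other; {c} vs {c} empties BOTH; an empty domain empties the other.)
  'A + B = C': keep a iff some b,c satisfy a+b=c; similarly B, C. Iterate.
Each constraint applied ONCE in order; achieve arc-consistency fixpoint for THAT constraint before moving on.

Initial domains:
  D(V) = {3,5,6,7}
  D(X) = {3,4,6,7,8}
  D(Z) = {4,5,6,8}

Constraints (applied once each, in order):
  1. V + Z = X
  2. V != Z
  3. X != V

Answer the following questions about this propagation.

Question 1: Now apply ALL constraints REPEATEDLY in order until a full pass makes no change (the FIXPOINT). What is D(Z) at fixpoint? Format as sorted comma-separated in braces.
pass 0 (initial): D(Z)={4,5,6,8}
pass 1: V {3,5,6,7}->{3}; X {3,4,6,7,8}->{7,8}; Z {4,5,6,8}->{4,5}
pass 2: no change
Fixpoint after 2 passes: D(Z) = {4,5}

Answer: {4,5}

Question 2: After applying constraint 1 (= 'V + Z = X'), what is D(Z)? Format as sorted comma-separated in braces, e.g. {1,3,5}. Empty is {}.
Answer: {4,5}

Derivation:
Constraint 1 (V + Z = X) on D(V)={3,5,6,7} D(Z)={4,5,6,8} D(X)={3,4,6,7,8}: V {3,5,6,7}->{3}; Z {4,5,6,8}->{4,5}; X {3,4,6,7,8}->{7,8}
So after constraint 1: D(Z) = {4,5}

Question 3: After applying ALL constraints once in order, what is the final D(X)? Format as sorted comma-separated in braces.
Answer: {7,8}

Derivation:
Constraint 1 (V + Z = X) on D(V)={3,5,6,7} D(Z)={4,5,6,8} D(X)={3,4,6,7,8}: V {3,5,6,7}->{3}; Z {4,5,6,8}->{4,5}; X {3,4,6,7,8}->{7,8}
Constraint 2 (V != Z) on D(V)={3} D(Z)={4,5}: no change
Constraint 3 (X != V) on D(X)={7,8} D(V)={3}: no change
So after all 3 constraints: D(X) = {7,8}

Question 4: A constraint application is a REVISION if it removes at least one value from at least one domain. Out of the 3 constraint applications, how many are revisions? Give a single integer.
Answer: 1

Derivation:
Constraint 1 (V + Z = X) on D(V)={3,5,6,7} D(Z)={4,5,6,8} D(X)={3,4,6,7,8}: V {3,5,6,7}->{3}; Z {4,5,6,8}->{4,5}; X {3,4,6,7,8}->{7,8} => REVISION
Constraint 2 (V != Z) on D(V)={3} D(Z)={4,5}: no change => not a revision
Constraint 3 (X != V) on D(X)={7,8} D(V)={3}: no change => not a revision
Total revisions = 1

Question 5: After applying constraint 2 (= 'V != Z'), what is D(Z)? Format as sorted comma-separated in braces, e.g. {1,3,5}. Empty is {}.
Answer: {4,5}

Derivation:
Constraint 1 (V + Z = X) on D(V)={3,5,6,7} D(Z)={4,5,6,8} D(X)={3,4,6,7,8}: V {3,5,6,7}->{3}; Z {4,5,6,8}->{4,5}; X {3,4,6,7,8}->{7,8}
Constraint 2 (V != Z) on D(V)={3} D(Z)={4,5}: no change
So after constraint 2: D(Z) = {4,5}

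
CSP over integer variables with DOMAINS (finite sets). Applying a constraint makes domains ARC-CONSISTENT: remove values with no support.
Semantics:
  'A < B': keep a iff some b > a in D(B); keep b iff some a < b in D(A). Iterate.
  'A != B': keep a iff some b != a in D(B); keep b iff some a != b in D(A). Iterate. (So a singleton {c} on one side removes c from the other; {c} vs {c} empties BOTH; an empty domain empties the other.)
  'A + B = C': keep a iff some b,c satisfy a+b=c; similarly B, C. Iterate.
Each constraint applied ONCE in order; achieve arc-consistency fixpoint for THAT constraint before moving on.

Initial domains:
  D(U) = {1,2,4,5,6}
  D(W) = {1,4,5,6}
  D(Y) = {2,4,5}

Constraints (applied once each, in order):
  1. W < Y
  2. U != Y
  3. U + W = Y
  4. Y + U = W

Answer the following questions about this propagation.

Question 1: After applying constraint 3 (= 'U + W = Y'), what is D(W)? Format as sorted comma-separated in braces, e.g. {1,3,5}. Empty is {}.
Answer: {1,4}

Derivation:
Constraint 1 (W < Y) on D(W)={1,4,5,6} D(Y)={2,4,5}: W {1,4,5,6}->{1,4}
Constraint 2 (U != Y) on D(U)={1,2,4,5,6} D(Y)={2,4,5}: no change
Constraint 3 (U + W = Y) on D(U)={1,2,4,5,6} D(W)={1,4} D(Y)={2,4,5}: U {1,2,4,5,6}->{1,4}; Y {2,4,5}->{2,5}
So after constraint 3: D(W) = {1,4}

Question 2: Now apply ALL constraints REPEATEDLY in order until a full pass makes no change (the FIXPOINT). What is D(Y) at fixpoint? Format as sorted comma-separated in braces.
Answer: {}

Derivation:
pass 0 (initial): D(Y)={2,4,5}
pass 1: U {1,2,4,5,6}->{}; W {1,4,5,6}->{}; Y {2,4,5}->{}
pass 2: no change
Fixpoint after 2 passes: D(Y) = {}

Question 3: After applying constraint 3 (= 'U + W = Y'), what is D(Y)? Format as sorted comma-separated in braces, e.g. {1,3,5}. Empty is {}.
Constraint 1 (W < Y) on D(W)={1,4,5,6} D(Y)={2,4,5}: W {1,4,5,6}->{1,4}
Constraint 2 (U != Y) on D(U)={1,2,4,5,6} D(Y)={2,4,5}: no change
Constraint 3 (U + W = Y) on D(U)={1,2,4,5,6} D(W)={1,4} D(Y)={2,4,5}: U {1,2,4,5,6}->{1,4}; Y {2,4,5}->{2,5}
So after constraint 3: D(Y) = {2,5}

Answer: {2,5}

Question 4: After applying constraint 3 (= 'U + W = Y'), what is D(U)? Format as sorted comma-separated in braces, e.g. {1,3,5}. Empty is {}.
Answer: {1,4}

Derivation:
Constraint 1 (W < Y) on D(W)={1,4,5,6} D(Y)={2,4,5}: W {1,4,5,6}->{1,4}
Constraint 2 (U != Y) on D(U)={1,2,4,5,6} D(Y)={2,4,5}: no change
Constraint 3 (U + W = Y) on D(U)={1,2,4,5,6} D(W)={1,4} D(Y)={2,4,5}: U {1,2,4,5,6}->{1,4}; Y {2,4,5}->{2,5}
So after constraint 3: D(U) = {1,4}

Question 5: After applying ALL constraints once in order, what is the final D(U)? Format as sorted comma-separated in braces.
Constraint 1 (W < Y) on D(W)={1,4,5,6} D(Y)={2,4,5}: W {1,4,5,6}->{1,4}
Constraint 2 (U != Y) on D(U)={1,2,4,5,6} D(Y)={2,4,5}: no change
Constraint 3 (U + W = Y) on D(U)={1,2,4,5,6} D(W)={1,4} D(Y)={2,4,5}: U {1,2,4,5,6}->{1,4}; Y {2,4,5}->{2,5}
Constraint 4 (Y + U = W) on D(Y)={2,5} D(U)={1,4} D(W)={1,4}: Y {2,5}->{}; U {1,4}->{}; W {1,4}->{}
So after all 4 constraints: D(U) = {}

Answer: {}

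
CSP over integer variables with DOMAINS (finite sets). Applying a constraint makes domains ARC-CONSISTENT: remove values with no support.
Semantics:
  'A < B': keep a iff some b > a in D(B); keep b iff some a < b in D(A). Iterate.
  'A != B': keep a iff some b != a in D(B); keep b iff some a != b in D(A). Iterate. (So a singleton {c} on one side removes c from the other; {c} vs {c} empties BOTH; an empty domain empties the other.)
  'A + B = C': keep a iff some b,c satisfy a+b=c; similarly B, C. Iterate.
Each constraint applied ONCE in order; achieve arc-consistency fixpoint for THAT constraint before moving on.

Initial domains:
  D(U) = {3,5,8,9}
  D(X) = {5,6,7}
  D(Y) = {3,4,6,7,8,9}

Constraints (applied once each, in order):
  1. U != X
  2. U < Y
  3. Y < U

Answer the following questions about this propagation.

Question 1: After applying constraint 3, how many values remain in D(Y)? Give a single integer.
Answer: 3

Derivation:
Constraint 1 (U != X) on D(U)={3,5,8,9} D(X)={5,6,7}: no change
Constraint 2 (U < Y) on D(U)={3,5,8,9} D(Y)={3,4,6,7,8,9}: U {3,5,8,9}->{3,5,8}; Y {3,4,6,7,8,9}->{4,6,7,8,9}
Constraint 3 (Y < U) on D(Y)={4,6,7,8,9} D(U)={3,5,8}: Y {4,6,7,8,9}->{4,6,7}; U {3,5,8}->{5,8}
So after constraint 3: D(Y)={4,6,7}, size = 3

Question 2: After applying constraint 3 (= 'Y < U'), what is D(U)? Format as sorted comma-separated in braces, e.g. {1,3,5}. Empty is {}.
Constraint 1 (U != X) on D(U)={3,5,8,9} D(X)={5,6,7}: no change
Constraint 2 (U < Y) on D(U)={3,5,8,9} D(Y)={3,4,6,7,8,9}: U {3,5,8,9}->{3,5,8}; Y {3,4,6,7,8,9}->{4,6,7,8,9}
Constraint 3 (Y < U) on D(Y)={4,6,7,8,9} D(U)={3,5,8}: Y {4,6,7,8,9}->{4,6,7}; U {3,5,8}->{5,8}
So after constraint 3: D(U) = {5,8}

Answer: {5,8}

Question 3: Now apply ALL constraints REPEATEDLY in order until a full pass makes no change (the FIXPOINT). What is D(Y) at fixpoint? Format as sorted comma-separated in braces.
Answer: {}

Derivation:
pass 0 (initial): D(Y)={3,4,6,7,8,9}
pass 1: U {3,5,8,9}->{5,8}; Y {3,4,6,7,8,9}->{4,6,7}
pass 2: U {5,8}->{}; Y {4,6,7}->{}
pass 3: X {5,6,7}->{}
pass 4: no change
Fixpoint after 4 passes: D(Y) = {}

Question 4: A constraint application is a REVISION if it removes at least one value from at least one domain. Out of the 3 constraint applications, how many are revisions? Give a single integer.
Answer: 2

Derivation:
Constraint 1 (U != X) on D(U)={3,5,8,9} D(X)={5,6,7}: no change => not a revision
Constraint 2 (U < Y) on D(U)={3,5,8,9} D(Y)={3,4,6,7,8,9}: U {3,5,8,9}->{3,5,8}; Y {3,4,6,7,8,9}->{4,6,7,8,9} => REVISION
Constraint 3 (Y < U) on D(Y)={4,6,7,8,9} D(U)={3,5,8}: Y {4,6,7,8,9}->{4,6,7}; U {3,5,8}->{5,8} => REVISION
Total revisions = 2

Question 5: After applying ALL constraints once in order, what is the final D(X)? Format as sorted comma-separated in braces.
Constraint 1 (U != X) on D(U)={3,5,8,9} D(X)={5,6,7}: no change
Constraint 2 (U < Y) on D(U)={3,5,8,9} D(Y)={3,4,6,7,8,9}: U {3,5,8,9}->{3,5,8}; Y {3,4,6,7,8,9}->{4,6,7,8,9}
Constraint 3 (Y < U) on D(Y)={4,6,7,8,9} D(U)={3,5,8}: Y {4,6,7,8,9}->{4,6,7}; U {3,5,8}->{5,8}
So after all 3 constraints: D(X) = {5,6,7}

Answer: {5,6,7}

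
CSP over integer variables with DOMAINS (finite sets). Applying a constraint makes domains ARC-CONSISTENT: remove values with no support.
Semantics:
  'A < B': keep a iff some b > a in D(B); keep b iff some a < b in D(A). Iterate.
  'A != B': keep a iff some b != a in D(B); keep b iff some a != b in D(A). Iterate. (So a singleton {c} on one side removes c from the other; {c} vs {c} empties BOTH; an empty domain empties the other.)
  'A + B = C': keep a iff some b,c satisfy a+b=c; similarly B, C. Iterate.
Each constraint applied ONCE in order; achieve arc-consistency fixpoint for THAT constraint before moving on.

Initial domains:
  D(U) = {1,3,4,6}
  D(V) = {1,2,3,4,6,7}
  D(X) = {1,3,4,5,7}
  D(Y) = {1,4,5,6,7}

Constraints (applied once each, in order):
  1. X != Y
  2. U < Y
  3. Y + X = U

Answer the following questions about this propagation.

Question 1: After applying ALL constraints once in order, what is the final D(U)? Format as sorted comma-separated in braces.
Constraint 1 (X != Y) on D(X)={1,3,4,5,7} D(Y)={1,4,5,6,7}: no change
Constraint 2 (U < Y) on D(U)={1,3,4,6} D(Y)={1,4,5,6,7}: Y {1,4,5,6,7}->{4,5,6,7}
Constraint 3 (Y + X = U) on D(Y)={4,5,6,7} D(X)={1,3,4,5,7} D(U)={1,3,4,6}: Y {4,5,6,7}->{5}; X {1,3,4,5,7}->{1}; U {1,3,4,6}->{6}
So after all 3 constraints: D(U) = {6}

Answer: {6}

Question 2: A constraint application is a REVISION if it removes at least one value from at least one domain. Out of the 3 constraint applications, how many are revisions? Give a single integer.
Answer: 2

Derivation:
Constraint 1 (X != Y) on D(X)={1,3,4,5,7} D(Y)={1,4,5,6,7}: no change => not a revision
Constraint 2 (U < Y) on D(U)={1,3,4,6} D(Y)={1,4,5,6,7}: Y {1,4,5,6,7}->{4,5,6,7} => REVISION
Constraint 3 (Y + X = U) on D(Y)={4,5,6,7} D(X)={1,3,4,5,7} D(U)={1,3,4,6}: Y {4,5,6,7}->{5}; X {1,3,4,5,7}->{1}; U {1,3,4,6}->{6} => REVISION
Total revisions = 2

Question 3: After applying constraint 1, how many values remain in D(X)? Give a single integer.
Answer: 5

Derivation:
Constraint 1 (X != Y) on D(X)={1,3,4,5,7} D(Y)={1,4,5,6,7}: no change
So after constraint 1: D(X)={1,3,4,5,7}, size = 5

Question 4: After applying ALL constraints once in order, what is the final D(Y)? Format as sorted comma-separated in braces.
Constraint 1 (X != Y) on D(X)={1,3,4,5,7} D(Y)={1,4,5,6,7}: no change
Constraint 2 (U < Y) on D(U)={1,3,4,6} D(Y)={1,4,5,6,7}: Y {1,4,5,6,7}->{4,5,6,7}
Constraint 3 (Y + X = U) on D(Y)={4,5,6,7} D(X)={1,3,4,5,7} D(U)={1,3,4,6}: Y {4,5,6,7}->{5}; X {1,3,4,5,7}->{1}; U {1,3,4,6}->{6}
So after all 3 constraints: D(Y) = {5}

Answer: {5}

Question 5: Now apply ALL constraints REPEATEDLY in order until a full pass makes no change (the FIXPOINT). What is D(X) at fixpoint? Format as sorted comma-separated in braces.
Answer: {}

Derivation:
pass 0 (initial): D(X)={1,3,4,5,7}
pass 1: U {1,3,4,6}->{6}; X {1,3,4,5,7}->{1}; Y {1,4,5,6,7}->{5}
pass 2: U {6}->{}; X {1}->{}; Y {5}->{}
pass 3: no change
Fixpoint after 3 passes: D(X) = {}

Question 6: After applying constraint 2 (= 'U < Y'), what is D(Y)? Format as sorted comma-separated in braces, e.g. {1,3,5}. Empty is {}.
Answer: {4,5,6,7}

Derivation:
Constraint 1 (X != Y) on D(X)={1,3,4,5,7} D(Y)={1,4,5,6,7}: no change
Constraint 2 (U < Y) on D(U)={1,3,4,6} D(Y)={1,4,5,6,7}: Y {1,4,5,6,7}->{4,5,6,7}
So after constraint 2: D(Y) = {4,5,6,7}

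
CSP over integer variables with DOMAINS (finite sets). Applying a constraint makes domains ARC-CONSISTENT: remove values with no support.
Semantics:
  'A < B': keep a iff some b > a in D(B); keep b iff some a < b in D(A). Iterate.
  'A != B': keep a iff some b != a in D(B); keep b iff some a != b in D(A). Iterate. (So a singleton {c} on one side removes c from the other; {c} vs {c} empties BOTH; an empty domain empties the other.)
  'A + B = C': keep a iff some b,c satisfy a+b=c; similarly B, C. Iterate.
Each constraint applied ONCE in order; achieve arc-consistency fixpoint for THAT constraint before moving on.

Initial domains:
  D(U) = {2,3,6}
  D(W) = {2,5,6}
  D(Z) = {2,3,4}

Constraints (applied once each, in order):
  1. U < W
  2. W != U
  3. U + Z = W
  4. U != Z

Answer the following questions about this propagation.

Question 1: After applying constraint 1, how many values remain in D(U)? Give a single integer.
Answer: 2

Derivation:
Constraint 1 (U < W) on D(U)={2,3,6} D(W)={2,5,6}: U {2,3,6}->{2,3}; W {2,5,6}->{5,6}
So after constraint 1: D(U)={2,3}, size = 2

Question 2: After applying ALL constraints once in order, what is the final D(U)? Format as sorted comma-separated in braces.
Constraint 1 (U < W) on D(U)={2,3,6} D(W)={2,5,6}: U {2,3,6}->{2,3}; W {2,5,6}->{5,6}
Constraint 2 (W != U) on D(W)={5,6} D(U)={2,3}: no change
Constraint 3 (U + Z = W) on D(U)={2,3} D(Z)={2,3,4} D(W)={5,6}: no change
Constraint 4 (U != Z) on D(U)={2,3} D(Z)={2,3,4}: no change
So after all 4 constraints: D(U) = {2,3}

Answer: {2,3}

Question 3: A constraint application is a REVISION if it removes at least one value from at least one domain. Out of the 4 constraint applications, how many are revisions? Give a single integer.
Constraint 1 (U < W) on D(U)={2,3,6} D(W)={2,5,6}: U {2,3,6}->{2,3}; W {2,5,6}->{5,6} => REVISION
Constraint 2 (W != U) on D(W)={5,6} D(U)={2,3}: no change => not a revision
Constraint 3 (U + Z = W) on D(U)={2,3} D(Z)={2,3,4} D(W)={5,6}: no change => not a revision
Constraint 4 (U != Z) on D(U)={2,3} D(Z)={2,3,4}: no change => not a revision
Total revisions = 1

Answer: 1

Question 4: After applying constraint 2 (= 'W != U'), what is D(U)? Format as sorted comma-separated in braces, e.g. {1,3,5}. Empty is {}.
Constraint 1 (U < W) on D(U)={2,3,6} D(W)={2,5,6}: U {2,3,6}->{2,3}; W {2,5,6}->{5,6}
Constraint 2 (W != U) on D(W)={5,6} D(U)={2,3}: no change
So after constraint 2: D(U) = {2,3}

Answer: {2,3}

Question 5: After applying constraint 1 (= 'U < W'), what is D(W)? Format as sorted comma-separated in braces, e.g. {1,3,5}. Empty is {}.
Constraint 1 (U < W) on D(U)={2,3,6} D(W)={2,5,6}: U {2,3,6}->{2,3}; W {2,5,6}->{5,6}
So after constraint 1: D(W) = {5,6}

Answer: {5,6}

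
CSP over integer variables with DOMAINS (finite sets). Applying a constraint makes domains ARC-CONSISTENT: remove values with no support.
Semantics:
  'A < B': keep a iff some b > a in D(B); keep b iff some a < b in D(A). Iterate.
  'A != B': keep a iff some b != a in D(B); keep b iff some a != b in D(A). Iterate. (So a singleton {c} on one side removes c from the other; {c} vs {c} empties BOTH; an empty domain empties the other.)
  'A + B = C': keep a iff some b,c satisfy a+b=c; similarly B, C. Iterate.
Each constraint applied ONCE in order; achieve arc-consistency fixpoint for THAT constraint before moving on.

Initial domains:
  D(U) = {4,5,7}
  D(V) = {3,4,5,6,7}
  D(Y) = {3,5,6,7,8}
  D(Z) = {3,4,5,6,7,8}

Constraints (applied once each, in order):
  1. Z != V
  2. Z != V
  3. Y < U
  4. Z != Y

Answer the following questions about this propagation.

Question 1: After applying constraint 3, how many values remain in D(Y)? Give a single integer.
Answer: 3

Derivation:
Constraint 1 (Z != V) on D(Z)={3,4,5,6,7,8} D(V)={3,4,5,6,7}: no change
Constraint 2 (Z != V) on D(Z)={3,4,5,6,7,8} D(V)={3,4,5,6,7}: no change
Constraint 3 (Y < U) on D(Y)={3,5,6,7,8} D(U)={4,5,7}: Y {3,5,6,7,8}->{3,5,6}
So after constraint 3: D(Y)={3,5,6}, size = 3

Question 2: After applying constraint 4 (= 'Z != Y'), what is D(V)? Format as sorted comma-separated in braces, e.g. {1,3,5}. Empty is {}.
Answer: {3,4,5,6,7}

Derivation:
Constraint 1 (Z != V) on D(Z)={3,4,5,6,7,8} D(V)={3,4,5,6,7}: no change
Constraint 2 (Z != V) on D(Z)={3,4,5,6,7,8} D(V)={3,4,5,6,7}: no change
Constraint 3 (Y < U) on D(Y)={3,5,6,7,8} D(U)={4,5,7}: Y {3,5,6,7,8}->{3,5,6}
Constraint 4 (Z != Y) on D(Z)={3,4,5,6,7,8} D(Y)={3,5,6}: no change
So after constraint 4: D(V) = {3,4,5,6,7}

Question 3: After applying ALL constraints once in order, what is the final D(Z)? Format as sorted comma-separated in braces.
Constraint 1 (Z != V) on D(Z)={3,4,5,6,7,8} D(V)={3,4,5,6,7}: no change
Constraint 2 (Z != V) on D(Z)={3,4,5,6,7,8} D(V)={3,4,5,6,7}: no change
Constraint 3 (Y < U) on D(Y)={3,5,6,7,8} D(U)={4,5,7}: Y {3,5,6,7,8}->{3,5,6}
Constraint 4 (Z != Y) on D(Z)={3,4,5,6,7,8} D(Y)={3,5,6}: no change
So after all 4 constraints: D(Z) = {3,4,5,6,7,8}

Answer: {3,4,5,6,7,8}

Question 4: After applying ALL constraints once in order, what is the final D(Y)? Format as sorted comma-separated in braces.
Constraint 1 (Z != V) on D(Z)={3,4,5,6,7,8} D(V)={3,4,5,6,7}: no change
Constraint 2 (Z != V) on D(Z)={3,4,5,6,7,8} D(V)={3,4,5,6,7}: no change
Constraint 3 (Y < U) on D(Y)={3,5,6,7,8} D(U)={4,5,7}: Y {3,5,6,7,8}->{3,5,6}
Constraint 4 (Z != Y) on D(Z)={3,4,5,6,7,8} D(Y)={3,5,6}: no change
So after all 4 constraints: D(Y) = {3,5,6}

Answer: {3,5,6}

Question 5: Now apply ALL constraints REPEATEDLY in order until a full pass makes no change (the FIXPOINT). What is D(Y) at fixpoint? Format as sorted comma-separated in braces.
pass 0 (initial): D(Y)={3,5,6,7,8}
pass 1: Y {3,5,6,7,8}->{3,5,6}
pass 2: no change
Fixpoint after 2 passes: D(Y) = {3,5,6}

Answer: {3,5,6}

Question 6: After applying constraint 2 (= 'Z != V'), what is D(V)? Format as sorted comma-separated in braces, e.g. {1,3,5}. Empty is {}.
Constraint 1 (Z != V) on D(Z)={3,4,5,6,7,8} D(V)={3,4,5,6,7}: no change
Constraint 2 (Z != V) on D(Z)={3,4,5,6,7,8} D(V)={3,4,5,6,7}: no change
So after constraint 2: D(V) = {3,4,5,6,7}

Answer: {3,4,5,6,7}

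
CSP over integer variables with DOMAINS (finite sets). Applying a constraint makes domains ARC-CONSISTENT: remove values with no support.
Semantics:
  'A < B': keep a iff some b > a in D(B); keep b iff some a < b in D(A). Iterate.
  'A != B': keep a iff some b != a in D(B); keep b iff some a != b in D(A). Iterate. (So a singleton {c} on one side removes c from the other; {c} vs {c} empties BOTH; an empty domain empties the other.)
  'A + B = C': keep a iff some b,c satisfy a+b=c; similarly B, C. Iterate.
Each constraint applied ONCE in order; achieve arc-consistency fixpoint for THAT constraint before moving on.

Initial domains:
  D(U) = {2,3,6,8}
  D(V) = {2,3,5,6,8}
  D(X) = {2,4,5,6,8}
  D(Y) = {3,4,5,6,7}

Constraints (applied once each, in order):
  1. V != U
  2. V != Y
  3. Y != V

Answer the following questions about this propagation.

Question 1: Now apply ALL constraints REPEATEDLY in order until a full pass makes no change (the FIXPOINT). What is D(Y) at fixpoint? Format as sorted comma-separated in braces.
pass 0 (initial): D(Y)={3,4,5,6,7}
pass 1: no change
Fixpoint after 1 passes: D(Y) = {3,4,5,6,7}

Answer: {3,4,5,6,7}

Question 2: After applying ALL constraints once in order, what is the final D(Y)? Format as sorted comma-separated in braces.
Answer: {3,4,5,6,7}

Derivation:
Constraint 1 (V != U) on D(V)={2,3,5,6,8} D(U)={2,3,6,8}: no change
Constraint 2 (V != Y) on D(V)={2,3,5,6,8} D(Y)={3,4,5,6,7}: no change
Constraint 3 (Y != V) on D(Y)={3,4,5,6,7} D(V)={2,3,5,6,8}: no change
So after all 3 constraints: D(Y) = {3,4,5,6,7}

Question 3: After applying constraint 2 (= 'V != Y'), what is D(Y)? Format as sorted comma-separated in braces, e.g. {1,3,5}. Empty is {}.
Answer: {3,4,5,6,7}

Derivation:
Constraint 1 (V != U) on D(V)={2,3,5,6,8} D(U)={2,3,6,8}: no change
Constraint 2 (V != Y) on D(V)={2,3,5,6,8} D(Y)={3,4,5,6,7}: no change
So after constraint 2: D(Y) = {3,4,5,6,7}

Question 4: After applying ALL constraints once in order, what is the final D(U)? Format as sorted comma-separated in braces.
Constraint 1 (V != U) on D(V)={2,3,5,6,8} D(U)={2,3,6,8}: no change
Constraint 2 (V != Y) on D(V)={2,3,5,6,8} D(Y)={3,4,5,6,7}: no change
Constraint 3 (Y != V) on D(Y)={3,4,5,6,7} D(V)={2,3,5,6,8}: no change
So after all 3 constraints: D(U) = {2,3,6,8}

Answer: {2,3,6,8}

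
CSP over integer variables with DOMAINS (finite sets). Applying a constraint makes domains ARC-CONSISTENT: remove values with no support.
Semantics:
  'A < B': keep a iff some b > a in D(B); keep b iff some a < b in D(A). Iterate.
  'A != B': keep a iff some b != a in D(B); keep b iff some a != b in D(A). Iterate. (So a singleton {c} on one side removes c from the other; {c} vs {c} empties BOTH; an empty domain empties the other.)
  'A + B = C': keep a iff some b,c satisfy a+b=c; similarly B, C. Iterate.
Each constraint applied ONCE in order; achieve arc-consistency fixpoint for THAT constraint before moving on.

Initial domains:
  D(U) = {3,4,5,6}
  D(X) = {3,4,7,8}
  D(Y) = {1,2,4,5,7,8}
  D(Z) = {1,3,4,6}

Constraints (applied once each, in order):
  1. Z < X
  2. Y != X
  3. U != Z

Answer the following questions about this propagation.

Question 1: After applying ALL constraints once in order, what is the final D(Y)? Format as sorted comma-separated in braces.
Constraint 1 (Z < X) on D(Z)={1,3,4,6} D(X)={3,4,7,8}: no change
Constraint 2 (Y != X) on D(Y)={1,2,4,5,7,8} D(X)={3,4,7,8}: no change
Constraint 3 (U != Z) on D(U)={3,4,5,6} D(Z)={1,3,4,6}: no change
So after all 3 constraints: D(Y) = {1,2,4,5,7,8}

Answer: {1,2,4,5,7,8}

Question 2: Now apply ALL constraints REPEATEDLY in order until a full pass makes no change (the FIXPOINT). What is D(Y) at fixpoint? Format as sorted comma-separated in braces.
Answer: {1,2,4,5,7,8}

Derivation:
pass 0 (initial): D(Y)={1,2,4,5,7,8}
pass 1: no change
Fixpoint after 1 passes: D(Y) = {1,2,4,5,7,8}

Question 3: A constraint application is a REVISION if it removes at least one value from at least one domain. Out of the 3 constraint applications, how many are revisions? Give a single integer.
Answer: 0

Derivation:
Constraint 1 (Z < X) on D(Z)={1,3,4,6} D(X)={3,4,7,8}: no change => not a revision
Constraint 2 (Y != X) on D(Y)={1,2,4,5,7,8} D(X)={3,4,7,8}: no change => not a revision
Constraint 3 (U != Z) on D(U)={3,4,5,6} D(Z)={1,3,4,6}: no change => not a revision
Total revisions = 0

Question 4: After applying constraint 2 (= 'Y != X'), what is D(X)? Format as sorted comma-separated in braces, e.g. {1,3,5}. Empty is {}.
Constraint 1 (Z < X) on D(Z)={1,3,4,6} D(X)={3,4,7,8}: no change
Constraint 2 (Y != X) on D(Y)={1,2,4,5,7,8} D(X)={3,4,7,8}: no change
So after constraint 2: D(X) = {3,4,7,8}

Answer: {3,4,7,8}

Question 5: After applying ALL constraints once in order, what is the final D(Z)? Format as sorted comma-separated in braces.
Constraint 1 (Z < X) on D(Z)={1,3,4,6} D(X)={3,4,7,8}: no change
Constraint 2 (Y != X) on D(Y)={1,2,4,5,7,8} D(X)={3,4,7,8}: no change
Constraint 3 (U != Z) on D(U)={3,4,5,6} D(Z)={1,3,4,6}: no change
So after all 3 constraints: D(Z) = {1,3,4,6}

Answer: {1,3,4,6}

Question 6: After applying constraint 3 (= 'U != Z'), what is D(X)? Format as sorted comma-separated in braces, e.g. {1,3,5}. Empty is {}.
Answer: {3,4,7,8}

Derivation:
Constraint 1 (Z < X) on D(Z)={1,3,4,6} D(X)={3,4,7,8}: no change
Constraint 2 (Y != X) on D(Y)={1,2,4,5,7,8} D(X)={3,4,7,8}: no change
Constraint 3 (U != Z) on D(U)={3,4,5,6} D(Z)={1,3,4,6}: no change
So after constraint 3: D(X) = {3,4,7,8}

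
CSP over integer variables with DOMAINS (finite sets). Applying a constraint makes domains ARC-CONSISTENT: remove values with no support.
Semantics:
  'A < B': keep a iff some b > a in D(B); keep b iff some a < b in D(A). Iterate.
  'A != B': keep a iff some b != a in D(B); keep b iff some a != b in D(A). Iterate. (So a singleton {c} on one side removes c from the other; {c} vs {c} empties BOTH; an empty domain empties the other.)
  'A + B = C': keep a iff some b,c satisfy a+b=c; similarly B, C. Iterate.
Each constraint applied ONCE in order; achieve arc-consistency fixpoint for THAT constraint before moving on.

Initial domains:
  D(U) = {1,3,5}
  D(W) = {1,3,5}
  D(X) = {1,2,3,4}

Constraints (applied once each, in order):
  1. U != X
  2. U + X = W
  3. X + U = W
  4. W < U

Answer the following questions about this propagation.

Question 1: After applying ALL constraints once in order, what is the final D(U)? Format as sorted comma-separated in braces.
Answer: {}

Derivation:
Constraint 1 (U != X) on D(U)={1,3,5} D(X)={1,2,3,4}: no change
Constraint 2 (U + X = W) on D(U)={1,3,5} D(X)={1,2,3,4} D(W)={1,3,5}: U {1,3,5}->{1,3}; X {1,2,3,4}->{2,4}; W {1,3,5}->{3,5}
Constraint 3 (X + U = W) on D(X)={2,4} D(U)={1,3} D(W)={3,5}: no change
Constraint 4 (W < U) on D(W)={3,5} D(U)={1,3}: W {3,5}->{}; U {1,3}->{}
So after all 4 constraints: D(U) = {}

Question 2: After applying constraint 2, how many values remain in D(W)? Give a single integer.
Answer: 2

Derivation:
Constraint 1 (U != X) on D(U)={1,3,5} D(X)={1,2,3,4}: no change
Constraint 2 (U + X = W) on D(U)={1,3,5} D(X)={1,2,3,4} D(W)={1,3,5}: U {1,3,5}->{1,3}; X {1,2,3,4}->{2,4}; W {1,3,5}->{3,5}
So after constraint 2: D(W)={3,5}, size = 2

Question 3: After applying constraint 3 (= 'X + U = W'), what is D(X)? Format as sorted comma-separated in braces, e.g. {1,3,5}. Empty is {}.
Constraint 1 (U != X) on D(U)={1,3,5} D(X)={1,2,3,4}: no change
Constraint 2 (U + X = W) on D(U)={1,3,5} D(X)={1,2,3,4} D(W)={1,3,5}: U {1,3,5}->{1,3}; X {1,2,3,4}->{2,4}; W {1,3,5}->{3,5}
Constraint 3 (X + U = W) on D(X)={2,4} D(U)={1,3} D(W)={3,5}: no change
So after constraint 3: D(X) = {2,4}

Answer: {2,4}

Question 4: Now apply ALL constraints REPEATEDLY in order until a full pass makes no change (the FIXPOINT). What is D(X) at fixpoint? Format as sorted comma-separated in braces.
pass 0 (initial): D(X)={1,2,3,4}
pass 1: U {1,3,5}->{}; W {1,3,5}->{}; X {1,2,3,4}->{2,4}
pass 2: X {2,4}->{}
pass 3: no change
Fixpoint after 3 passes: D(X) = {}

Answer: {}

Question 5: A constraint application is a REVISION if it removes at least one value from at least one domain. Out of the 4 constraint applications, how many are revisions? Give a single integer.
Answer: 2

Derivation:
Constraint 1 (U != X) on D(U)={1,3,5} D(X)={1,2,3,4}: no change => not a revision
Constraint 2 (U + X = W) on D(U)={1,3,5} D(X)={1,2,3,4} D(W)={1,3,5}: U {1,3,5}->{1,3}; X {1,2,3,4}->{2,4}; W {1,3,5}->{3,5} => REVISION
Constraint 3 (X + U = W) on D(X)={2,4} D(U)={1,3} D(W)={3,5}: no change => not a revision
Constraint 4 (W < U) on D(W)={3,5} D(U)={1,3}: W {3,5}->{}; U {1,3}->{} => REVISION
Total revisions = 2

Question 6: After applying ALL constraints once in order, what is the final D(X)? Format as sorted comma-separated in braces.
Constraint 1 (U != X) on D(U)={1,3,5} D(X)={1,2,3,4}: no change
Constraint 2 (U + X = W) on D(U)={1,3,5} D(X)={1,2,3,4} D(W)={1,3,5}: U {1,3,5}->{1,3}; X {1,2,3,4}->{2,4}; W {1,3,5}->{3,5}
Constraint 3 (X + U = W) on D(X)={2,4} D(U)={1,3} D(W)={3,5}: no change
Constraint 4 (W < U) on D(W)={3,5} D(U)={1,3}: W {3,5}->{}; U {1,3}->{}
So after all 4 constraints: D(X) = {2,4}

Answer: {2,4}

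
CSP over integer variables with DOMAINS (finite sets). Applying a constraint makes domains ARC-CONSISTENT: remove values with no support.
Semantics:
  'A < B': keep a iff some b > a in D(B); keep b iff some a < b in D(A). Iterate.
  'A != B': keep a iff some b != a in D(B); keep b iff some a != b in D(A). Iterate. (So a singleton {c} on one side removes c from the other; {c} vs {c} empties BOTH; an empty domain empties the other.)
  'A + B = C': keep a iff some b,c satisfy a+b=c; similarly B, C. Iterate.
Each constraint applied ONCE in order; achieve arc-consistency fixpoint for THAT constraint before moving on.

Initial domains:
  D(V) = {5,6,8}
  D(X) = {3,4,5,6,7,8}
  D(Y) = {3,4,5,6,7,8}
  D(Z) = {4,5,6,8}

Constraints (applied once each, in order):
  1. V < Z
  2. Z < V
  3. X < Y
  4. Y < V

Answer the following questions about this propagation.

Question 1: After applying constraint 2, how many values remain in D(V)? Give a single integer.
Constraint 1 (V < Z) on D(V)={5,6,8} D(Z)={4,5,6,8}: V {5,6,8}->{5,6}; Z {4,5,6,8}->{6,8}
Constraint 2 (Z < V) on D(Z)={6,8} D(V)={5,6}: Z {6,8}->{}; V {5,6}->{}
So after constraint 2: D(V)={}, size = 0

Answer: 0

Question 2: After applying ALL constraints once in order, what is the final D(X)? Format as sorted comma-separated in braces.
Answer: {3,4,5,6,7}

Derivation:
Constraint 1 (V < Z) on D(V)={5,6,8} D(Z)={4,5,6,8}: V {5,6,8}->{5,6}; Z {4,5,6,8}->{6,8}
Constraint 2 (Z < V) on D(Z)={6,8} D(V)={5,6}: Z {6,8}->{}; V {5,6}->{}
Constraint 3 (X < Y) on D(X)={3,4,5,6,7,8} D(Y)={3,4,5,6,7,8}: X {3,4,5,6,7,8}->{3,4,5,6,7}; Y {3,4,5,6,7,8}->{4,5,6,7,8}
Constraint 4 (Y < V) on D(Y)={4,5,6,7,8} D(V)={}: Y {4,5,6,7,8}->{}
So after all 4 constraints: D(X) = {3,4,5,6,7}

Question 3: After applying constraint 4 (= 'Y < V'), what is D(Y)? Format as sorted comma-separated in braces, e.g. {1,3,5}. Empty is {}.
Constraint 1 (V < Z) on D(V)={5,6,8} D(Z)={4,5,6,8}: V {5,6,8}->{5,6}; Z {4,5,6,8}->{6,8}
Constraint 2 (Z < V) on D(Z)={6,8} D(V)={5,6}: Z {6,8}->{}; V {5,6}->{}
Constraint 3 (X < Y) on D(X)={3,4,5,6,7,8} D(Y)={3,4,5,6,7,8}: X {3,4,5,6,7,8}->{3,4,5,6,7}; Y {3,4,5,6,7,8}->{4,5,6,7,8}
Constraint 4 (Y < V) on D(Y)={4,5,6,7,8} D(V)={}: Y {4,5,6,7,8}->{}
So after constraint 4: D(Y) = {}

Answer: {}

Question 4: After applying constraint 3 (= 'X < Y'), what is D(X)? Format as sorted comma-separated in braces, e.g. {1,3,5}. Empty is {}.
Constraint 1 (V < Z) on D(V)={5,6,8} D(Z)={4,5,6,8}: V {5,6,8}->{5,6}; Z {4,5,6,8}->{6,8}
Constraint 2 (Z < V) on D(Z)={6,8} D(V)={5,6}: Z {6,8}->{}; V {5,6}->{}
Constraint 3 (X < Y) on D(X)={3,4,5,6,7,8} D(Y)={3,4,5,6,7,8}: X {3,4,5,6,7,8}->{3,4,5,6,7}; Y {3,4,5,6,7,8}->{4,5,6,7,8}
So after constraint 3: D(X) = {3,4,5,6,7}

Answer: {3,4,5,6,7}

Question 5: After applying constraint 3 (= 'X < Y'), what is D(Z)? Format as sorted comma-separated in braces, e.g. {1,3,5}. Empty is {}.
Answer: {}

Derivation:
Constraint 1 (V < Z) on D(V)={5,6,8} D(Z)={4,5,6,8}: V {5,6,8}->{5,6}; Z {4,5,6,8}->{6,8}
Constraint 2 (Z < V) on D(Z)={6,8} D(V)={5,6}: Z {6,8}->{}; V {5,6}->{}
Constraint 3 (X < Y) on D(X)={3,4,5,6,7,8} D(Y)={3,4,5,6,7,8}: X {3,4,5,6,7,8}->{3,4,5,6,7}; Y {3,4,5,6,7,8}->{4,5,6,7,8}
So after constraint 3: D(Z) = {}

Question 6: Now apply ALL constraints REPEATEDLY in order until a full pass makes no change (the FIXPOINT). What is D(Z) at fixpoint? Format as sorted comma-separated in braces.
Answer: {}

Derivation:
pass 0 (initial): D(Z)={4,5,6,8}
pass 1: V {5,6,8}->{}; X {3,4,5,6,7,8}->{3,4,5,6,7}; Y {3,4,5,6,7,8}->{}; Z {4,5,6,8}->{}
pass 2: X {3,4,5,6,7}->{}
pass 3: no change
Fixpoint after 3 passes: D(Z) = {}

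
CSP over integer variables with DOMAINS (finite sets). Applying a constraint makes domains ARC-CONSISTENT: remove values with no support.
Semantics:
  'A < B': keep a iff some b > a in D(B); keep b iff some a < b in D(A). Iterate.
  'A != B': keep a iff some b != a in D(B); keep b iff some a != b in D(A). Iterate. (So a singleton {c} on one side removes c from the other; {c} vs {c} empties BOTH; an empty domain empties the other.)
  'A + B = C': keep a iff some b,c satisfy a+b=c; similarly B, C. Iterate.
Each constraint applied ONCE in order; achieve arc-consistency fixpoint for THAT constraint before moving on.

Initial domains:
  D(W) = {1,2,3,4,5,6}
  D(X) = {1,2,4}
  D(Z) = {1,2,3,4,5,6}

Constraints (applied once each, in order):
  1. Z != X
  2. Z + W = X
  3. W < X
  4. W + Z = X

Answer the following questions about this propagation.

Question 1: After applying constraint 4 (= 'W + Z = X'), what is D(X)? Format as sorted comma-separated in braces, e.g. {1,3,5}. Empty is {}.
Answer: {2,4}

Derivation:
Constraint 1 (Z != X) on D(Z)={1,2,3,4,5,6} D(X)={1,2,4}: no change
Constraint 2 (Z + W = X) on D(Z)={1,2,3,4,5,6} D(W)={1,2,3,4,5,6} D(X)={1,2,4}: Z {1,2,3,4,5,6}->{1,2,3}; W {1,2,3,4,5,6}->{1,2,3}; X {1,2,4}->{2,4}
Constraint 3 (W < X) on D(W)={1,2,3} D(X)={2,4}: no change
Constraint 4 (W + Z = X) on D(W)={1,2,3} D(Z)={1,2,3} D(X)={2,4}: no change
So after constraint 4: D(X) = {2,4}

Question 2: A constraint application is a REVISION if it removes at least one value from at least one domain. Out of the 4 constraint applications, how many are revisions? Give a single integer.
Constraint 1 (Z != X) on D(Z)={1,2,3,4,5,6} D(X)={1,2,4}: no change => not a revision
Constraint 2 (Z + W = X) on D(Z)={1,2,3,4,5,6} D(W)={1,2,3,4,5,6} D(X)={1,2,4}: Z {1,2,3,4,5,6}->{1,2,3}; W {1,2,3,4,5,6}->{1,2,3}; X {1,2,4}->{2,4} => REVISION
Constraint 3 (W < X) on D(W)={1,2,3} D(X)={2,4}: no change => not a revision
Constraint 4 (W + Z = X) on D(W)={1,2,3} D(Z)={1,2,3} D(X)={2,4}: no change => not a revision
Total revisions = 1

Answer: 1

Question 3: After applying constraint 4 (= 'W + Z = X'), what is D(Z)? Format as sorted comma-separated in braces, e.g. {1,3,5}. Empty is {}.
Answer: {1,2,3}

Derivation:
Constraint 1 (Z != X) on D(Z)={1,2,3,4,5,6} D(X)={1,2,4}: no change
Constraint 2 (Z + W = X) on D(Z)={1,2,3,4,5,6} D(W)={1,2,3,4,5,6} D(X)={1,2,4}: Z {1,2,3,4,5,6}->{1,2,3}; W {1,2,3,4,5,6}->{1,2,3}; X {1,2,4}->{2,4}
Constraint 3 (W < X) on D(W)={1,2,3} D(X)={2,4}: no change
Constraint 4 (W + Z = X) on D(W)={1,2,3} D(Z)={1,2,3} D(X)={2,4}: no change
So after constraint 4: D(Z) = {1,2,3}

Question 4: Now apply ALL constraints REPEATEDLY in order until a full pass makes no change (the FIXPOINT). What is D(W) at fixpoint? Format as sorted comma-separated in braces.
Answer: {1,2,3}

Derivation:
pass 0 (initial): D(W)={1,2,3,4,5,6}
pass 1: W {1,2,3,4,5,6}->{1,2,3}; X {1,2,4}->{2,4}; Z {1,2,3,4,5,6}->{1,2,3}
pass 2: no change
Fixpoint after 2 passes: D(W) = {1,2,3}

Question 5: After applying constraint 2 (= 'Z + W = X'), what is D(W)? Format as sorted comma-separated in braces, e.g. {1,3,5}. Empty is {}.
Answer: {1,2,3}

Derivation:
Constraint 1 (Z != X) on D(Z)={1,2,3,4,5,6} D(X)={1,2,4}: no change
Constraint 2 (Z + W = X) on D(Z)={1,2,3,4,5,6} D(W)={1,2,3,4,5,6} D(X)={1,2,4}: Z {1,2,3,4,5,6}->{1,2,3}; W {1,2,3,4,5,6}->{1,2,3}; X {1,2,4}->{2,4}
So after constraint 2: D(W) = {1,2,3}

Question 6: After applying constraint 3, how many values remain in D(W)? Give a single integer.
Constraint 1 (Z != X) on D(Z)={1,2,3,4,5,6} D(X)={1,2,4}: no change
Constraint 2 (Z + W = X) on D(Z)={1,2,3,4,5,6} D(W)={1,2,3,4,5,6} D(X)={1,2,4}: Z {1,2,3,4,5,6}->{1,2,3}; W {1,2,3,4,5,6}->{1,2,3}; X {1,2,4}->{2,4}
Constraint 3 (W < X) on D(W)={1,2,3} D(X)={2,4}: no change
So after constraint 3: D(W)={1,2,3}, size = 3

Answer: 3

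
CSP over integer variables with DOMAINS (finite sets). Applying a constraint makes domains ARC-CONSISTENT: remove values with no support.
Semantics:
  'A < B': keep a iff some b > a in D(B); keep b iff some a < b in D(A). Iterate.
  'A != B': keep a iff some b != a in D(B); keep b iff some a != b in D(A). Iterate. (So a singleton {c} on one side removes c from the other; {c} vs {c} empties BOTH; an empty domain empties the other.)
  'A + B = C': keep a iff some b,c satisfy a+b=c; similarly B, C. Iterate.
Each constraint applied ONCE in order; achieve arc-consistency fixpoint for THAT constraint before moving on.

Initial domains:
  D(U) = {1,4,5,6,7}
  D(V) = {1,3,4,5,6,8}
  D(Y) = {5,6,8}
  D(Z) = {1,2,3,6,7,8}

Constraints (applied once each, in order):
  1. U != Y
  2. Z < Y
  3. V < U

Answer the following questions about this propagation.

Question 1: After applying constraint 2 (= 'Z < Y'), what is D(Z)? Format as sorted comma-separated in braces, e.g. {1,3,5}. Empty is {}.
Answer: {1,2,3,6,7}

Derivation:
Constraint 1 (U != Y) on D(U)={1,4,5,6,7} D(Y)={5,6,8}: no change
Constraint 2 (Z < Y) on D(Z)={1,2,3,6,7,8} D(Y)={5,6,8}: Z {1,2,3,6,7,8}->{1,2,3,6,7}
So after constraint 2: D(Z) = {1,2,3,6,7}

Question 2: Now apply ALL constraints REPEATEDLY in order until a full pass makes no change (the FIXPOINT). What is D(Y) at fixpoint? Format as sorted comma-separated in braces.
Answer: {5,6,8}

Derivation:
pass 0 (initial): D(Y)={5,6,8}
pass 1: U {1,4,5,6,7}->{4,5,6,7}; V {1,3,4,5,6,8}->{1,3,4,5,6}; Z {1,2,3,6,7,8}->{1,2,3,6,7}
pass 2: no change
Fixpoint after 2 passes: D(Y) = {5,6,8}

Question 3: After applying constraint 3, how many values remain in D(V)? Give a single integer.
Answer: 5

Derivation:
Constraint 1 (U != Y) on D(U)={1,4,5,6,7} D(Y)={5,6,8}: no change
Constraint 2 (Z < Y) on D(Z)={1,2,3,6,7,8} D(Y)={5,6,8}: Z {1,2,3,6,7,8}->{1,2,3,6,7}
Constraint 3 (V < U) on D(V)={1,3,4,5,6,8} D(U)={1,4,5,6,7}: V {1,3,4,5,6,8}->{1,3,4,5,6}; U {1,4,5,6,7}->{4,5,6,7}
So after constraint 3: D(V)={1,3,4,5,6}, size = 5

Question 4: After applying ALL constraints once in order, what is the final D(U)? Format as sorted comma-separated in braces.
Answer: {4,5,6,7}

Derivation:
Constraint 1 (U != Y) on D(U)={1,4,5,6,7} D(Y)={5,6,8}: no change
Constraint 2 (Z < Y) on D(Z)={1,2,3,6,7,8} D(Y)={5,6,8}: Z {1,2,3,6,7,8}->{1,2,3,6,7}
Constraint 3 (V < U) on D(V)={1,3,4,5,6,8} D(U)={1,4,5,6,7}: V {1,3,4,5,6,8}->{1,3,4,5,6}; U {1,4,5,6,7}->{4,5,6,7}
So after all 3 constraints: D(U) = {4,5,6,7}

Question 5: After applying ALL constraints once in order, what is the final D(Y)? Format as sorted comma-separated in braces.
Constraint 1 (U != Y) on D(U)={1,4,5,6,7} D(Y)={5,6,8}: no change
Constraint 2 (Z < Y) on D(Z)={1,2,3,6,7,8} D(Y)={5,6,8}: Z {1,2,3,6,7,8}->{1,2,3,6,7}
Constraint 3 (V < U) on D(V)={1,3,4,5,6,8} D(U)={1,4,5,6,7}: V {1,3,4,5,6,8}->{1,3,4,5,6}; U {1,4,5,6,7}->{4,5,6,7}
So after all 3 constraints: D(Y) = {5,6,8}

Answer: {5,6,8}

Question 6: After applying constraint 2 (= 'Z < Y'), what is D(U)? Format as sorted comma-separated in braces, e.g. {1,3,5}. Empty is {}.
Constraint 1 (U != Y) on D(U)={1,4,5,6,7} D(Y)={5,6,8}: no change
Constraint 2 (Z < Y) on D(Z)={1,2,3,6,7,8} D(Y)={5,6,8}: Z {1,2,3,6,7,8}->{1,2,3,6,7}
So after constraint 2: D(U) = {1,4,5,6,7}

Answer: {1,4,5,6,7}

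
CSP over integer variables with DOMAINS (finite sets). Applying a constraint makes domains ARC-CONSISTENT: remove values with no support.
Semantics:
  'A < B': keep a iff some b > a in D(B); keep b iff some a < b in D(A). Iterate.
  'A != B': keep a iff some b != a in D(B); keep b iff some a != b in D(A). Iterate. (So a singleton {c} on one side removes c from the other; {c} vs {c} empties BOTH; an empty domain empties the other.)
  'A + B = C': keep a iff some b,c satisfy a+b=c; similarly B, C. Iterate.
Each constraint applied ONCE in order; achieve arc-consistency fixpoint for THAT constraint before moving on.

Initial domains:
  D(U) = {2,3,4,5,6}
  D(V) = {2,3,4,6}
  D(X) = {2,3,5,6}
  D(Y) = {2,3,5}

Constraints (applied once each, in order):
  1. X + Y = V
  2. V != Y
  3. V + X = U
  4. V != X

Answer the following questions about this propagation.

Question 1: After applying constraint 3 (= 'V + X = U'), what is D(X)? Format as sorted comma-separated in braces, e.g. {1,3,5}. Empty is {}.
Answer: {2}

Derivation:
Constraint 1 (X + Y = V) on D(X)={2,3,5,6} D(Y)={2,3,5} D(V)={2,3,4,6}: X {2,3,5,6}->{2,3}; Y {2,3,5}->{2,3}; V {2,3,4,6}->{4,6}
Constraint 2 (V != Y) on D(V)={4,6} D(Y)={2,3}: no change
Constraint 3 (V + X = U) on D(V)={4,6} D(X)={2,3} D(U)={2,3,4,5,6}: V {4,6}->{4}; X {2,3}->{2}; U {2,3,4,5,6}->{6}
So after constraint 3: D(X) = {2}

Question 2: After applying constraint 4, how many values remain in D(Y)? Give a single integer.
Answer: 2

Derivation:
Constraint 1 (X + Y = V) on D(X)={2,3,5,6} D(Y)={2,3,5} D(V)={2,3,4,6}: X {2,3,5,6}->{2,3}; Y {2,3,5}->{2,3}; V {2,3,4,6}->{4,6}
Constraint 2 (V != Y) on D(V)={4,6} D(Y)={2,3}: no change
Constraint 3 (V + X = U) on D(V)={4,6} D(X)={2,3} D(U)={2,3,4,5,6}: V {4,6}->{4}; X {2,3}->{2}; U {2,3,4,5,6}->{6}
Constraint 4 (V != X) on D(V)={4} D(X)={2}: no change
So after constraint 4: D(Y)={2,3}, size = 2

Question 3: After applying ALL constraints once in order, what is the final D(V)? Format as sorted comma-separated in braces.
Constraint 1 (X + Y = V) on D(X)={2,3,5,6} D(Y)={2,3,5} D(V)={2,3,4,6}: X {2,3,5,6}->{2,3}; Y {2,3,5}->{2,3}; V {2,3,4,6}->{4,6}
Constraint 2 (V != Y) on D(V)={4,6} D(Y)={2,3}: no change
Constraint 3 (V + X = U) on D(V)={4,6} D(X)={2,3} D(U)={2,3,4,5,6}: V {4,6}->{4}; X {2,3}->{2}; U {2,3,4,5,6}->{6}
Constraint 4 (V != X) on D(V)={4} D(X)={2}: no change
So after all 4 constraints: D(V) = {4}

Answer: {4}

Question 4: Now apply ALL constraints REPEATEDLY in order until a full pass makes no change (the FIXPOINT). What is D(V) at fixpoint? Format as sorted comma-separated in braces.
Answer: {4}

Derivation:
pass 0 (initial): D(V)={2,3,4,6}
pass 1: U {2,3,4,5,6}->{6}; V {2,3,4,6}->{4}; X {2,3,5,6}->{2}; Y {2,3,5}->{2,3}
pass 2: Y {2,3}->{2}
pass 3: no change
Fixpoint after 3 passes: D(V) = {4}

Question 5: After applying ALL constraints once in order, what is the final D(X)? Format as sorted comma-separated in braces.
Constraint 1 (X + Y = V) on D(X)={2,3,5,6} D(Y)={2,3,5} D(V)={2,3,4,6}: X {2,3,5,6}->{2,3}; Y {2,3,5}->{2,3}; V {2,3,4,6}->{4,6}
Constraint 2 (V != Y) on D(V)={4,6} D(Y)={2,3}: no change
Constraint 3 (V + X = U) on D(V)={4,6} D(X)={2,3} D(U)={2,3,4,5,6}: V {4,6}->{4}; X {2,3}->{2}; U {2,3,4,5,6}->{6}
Constraint 4 (V != X) on D(V)={4} D(X)={2}: no change
So after all 4 constraints: D(X) = {2}

Answer: {2}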